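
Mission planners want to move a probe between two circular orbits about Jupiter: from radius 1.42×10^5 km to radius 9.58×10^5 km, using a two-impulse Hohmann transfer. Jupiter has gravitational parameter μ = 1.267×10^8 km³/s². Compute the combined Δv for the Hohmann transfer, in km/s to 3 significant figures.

Δv = 15.2 km/s

Transfer-ellipse semi-major axis a_t = (r₁ + r₂)/2 = (1.420×10^5 + 9.580×10^5)/2 = 5.500×10^5 km.
Circular speed at r₁: v₁ = √(μ/r₁) = √(1.267×10^8/1.420×10^5) = 29.871 km/s.
Transfer-orbit speed at r₁ (vis-viva equation): v_p = √[μ(2/r₁ − 1/a_t)] = 39.423 km/s.
First burn Δv₁ = |v_p − v₁| = 9.552 km/s.
At r₂, v₂ = √(μ/r₂) = 11.50 km/s.
Transfer-orbit speed at r₂: v_a = √[μ(2/r₂ − 1/a_t)] = 5.843 km/s.
Second burn Δv₂ = |v₂ − v_a| = 5.657 km/s.
Total Δv = Δv₁ + Δv₂ = 15.21 km/s.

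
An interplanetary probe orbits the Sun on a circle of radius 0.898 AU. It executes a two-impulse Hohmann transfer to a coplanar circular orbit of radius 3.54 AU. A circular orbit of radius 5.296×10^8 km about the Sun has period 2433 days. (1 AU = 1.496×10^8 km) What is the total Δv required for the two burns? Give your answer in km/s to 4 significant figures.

Δv = 14.03 km/s

From Kepler's third law T² = 4π²r³/μ at r = 5.296×10^8 km, T = 2433 days = 2433 × 86400 s = 2.102112×10^8 s: μ = 4π²r³/T² = 1.32706×10^11 km³/s².
In km: r₁ = 0.898 × 1.496×10^8 = 1.343408×10^8 km; r₂ = 3.54 × 1.496×10^8 = 5.29584×10^8 km.
Semi-major axis of the transfer orbit: a_t = (1.343408×10^8 + 5.29584×10^8)/2 = 3.319624×10^8 km.
At r₁ the circular-orbit speed is v₁ = √(μ/r₁) = 31.430 km/s.
Transfer-orbit speed at r₁ (v² = μ(2/r − 1/a)): v_p = √[μ(2/r₁ − 1/a_t)] = 39.698 km/s.
First burn Δv₁ = |v_p − v₁| = 8.268 km/s.
At r₂, v₂ = √(μ/r₂) = 15.83 km/s.
Transfer-orbit speed at r₂: v_a = √[μ(2/r₂ − 1/a_t)] = 10.07 km/s.
Second burn Δv₂ = |v₂ − v_a| = 5.760 km/s.
Δv = Δv₁ + Δv₂ = 8.268 + 5.760 = 14.03 km/s.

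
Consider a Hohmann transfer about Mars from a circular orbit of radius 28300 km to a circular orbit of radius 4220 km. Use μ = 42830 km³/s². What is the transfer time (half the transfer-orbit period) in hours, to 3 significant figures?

t = 8.74 hours

The Hohmann ellipse has a_t = (r₁ + r₂)/2 = 16260 km.
By Kepler's third law the transfer-orbit period is T = 2π√(a_t³/μ), so t = T/2 = 31470 s.
Converting: 31470 s ÷ 3600 s/hour = 8.74 hours.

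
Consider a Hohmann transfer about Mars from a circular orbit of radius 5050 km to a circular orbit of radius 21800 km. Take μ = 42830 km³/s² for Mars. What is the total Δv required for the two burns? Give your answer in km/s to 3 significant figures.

Transfer-ellipse semi-major axis a_t = (r₁ + r₂)/2 = (5050 + 21800)/2 = 13425 km.
At r₁ the circular-orbit speed is v₁ = √(μ/r₁) = 2.91225 km/s.
On the transfer ellipse at r₁, vis-viva gives v_p = √[μ(2/r₁ − 1/a_t)] = 3.71107 km/s.
First burn Δv₁ = |v_p − v₁| = 0.7988 km/s.
At r₂, v₂ = √(μ/r₂) = 1.4017 km/s.
Transfer-orbit speed at r₂: v_a = √[μ(2/r₂ − 1/a_t)] = 0.85968 km/s.
Second burn Δv₂ = |v₂ − v_a| = 0.5420 km/s.
Total Δv = Δv₁ + Δv₂ = 1.341 km/s.

Δv = 1.34 km/s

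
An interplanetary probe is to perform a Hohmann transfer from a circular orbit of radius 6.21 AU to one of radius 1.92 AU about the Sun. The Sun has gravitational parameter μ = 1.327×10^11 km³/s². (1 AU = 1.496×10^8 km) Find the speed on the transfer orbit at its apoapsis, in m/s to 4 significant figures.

v = 8214 m/s

In km: r₁ = 6.21 × 1.496×10^8 = 9.29016×10^8 km; r₂ = 1.92 × 1.496×10^8 = 2.87232×10^8 km.
Semi-major axis of the transfer orbit: a_t = (9.29016×10^8 + 2.87232×10^8)/2 = 6.08124×10^8 km.
The apoapsis of the transfer ellipse is at r = 9.29016×10^8 km.
From the vis-viva equation, v = √[μ(2/r − 1/a_t)] = 8.214 km/s.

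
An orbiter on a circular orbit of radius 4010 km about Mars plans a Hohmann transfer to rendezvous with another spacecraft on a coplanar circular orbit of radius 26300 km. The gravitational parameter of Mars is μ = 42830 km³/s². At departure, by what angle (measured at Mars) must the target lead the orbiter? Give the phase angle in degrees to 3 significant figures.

φ = 101°

The Hohmann ellipse has a_t = (r₁ + r₂)/2 = 15155 km.
The half-period of the transfer ellipse is t = π√(a_t³/μ) = 28321 s.
The target's mean motion on its circular orbit is ω₂ = √(μ/r₂³) = 4.8522×10^-5 rad/s.
Angle swept by the target during transfer: ω₂·t = 1.3742 rad = 78.74°.
Arrival is 180° from departure on the ellipse, so φ = 180° − 78.74° = 101°.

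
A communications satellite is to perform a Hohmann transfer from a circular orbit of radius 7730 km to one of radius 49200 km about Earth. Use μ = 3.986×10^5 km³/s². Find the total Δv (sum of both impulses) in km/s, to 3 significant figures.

Semi-major axis of the transfer orbit: a_t = (7730 + 49200)/2 = 28465 km.
At r₁ the circular-orbit speed is v₁ = √(μ/r₁) = 7.181 km/s.
On the transfer ellipse at r₁, vis-viva equation gives v_p = √[μ(2/r₁ − 1/a_t)] = 9.441 km/s.
First burn Δv₁ = |v_p − v₁| = 2.260 km/s.
Circular speed at r₂: v₂ = √(μ/r₂) = 2.846 km/s.
Transfer-orbit speed at r₂: v_a = √[μ(2/r₂ − 1/a_t)] = 1.483 km/s.
Second burn Δv₂ = |v₂ − v_a| = 1.363 km/s.
Total Δv = Δv₁ + Δv₂ = 3.623 km/s.

Δv = 3.62 km/s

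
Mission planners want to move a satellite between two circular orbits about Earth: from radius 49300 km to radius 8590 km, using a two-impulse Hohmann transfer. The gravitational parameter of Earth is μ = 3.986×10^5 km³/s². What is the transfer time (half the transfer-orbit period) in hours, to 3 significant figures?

t = 6.81 hours

Transfer-ellipse semi-major axis a_t = (r₁ + r₂)/2 = (49300 + 8590)/2 = 28945 km.
Transfer time t = π√(a_t³/μ) = π√((28945)³ / 3.986×10^5) = 24500 s.
Converting: 24500 s ÷ 3600 s/hour = 6.81 hours.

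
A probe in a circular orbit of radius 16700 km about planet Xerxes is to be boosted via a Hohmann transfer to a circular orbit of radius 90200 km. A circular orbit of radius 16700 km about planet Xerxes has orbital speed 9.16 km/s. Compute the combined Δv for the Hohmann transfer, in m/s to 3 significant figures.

Δv = 4480 m/s

From the circular-orbit relation v² = μ/r at r = 16700 km: μ = v²r = (9.16)² × 16700 = 1.40122×10^6 km³/s².
Semi-major axis of the transfer orbit: a_t = (16700 + 90200)/2 = 53450 km.
Circular speed at r₁: v₁ = √(μ/r₁) = √(1.40122×10^6/16700) = 9.16000 km/s.
Transfer-orbit speed at r₁ (v² = μ(2/r − 1/a)): v_p = √[μ(2/r₁ − 1/a_t)] = 11.8994 km/s.
First burn Δv₁ = |v_p − v₁| = 2.7394 km/s.
Circular speed at r₂: v₂ = √(μ/r₂) = 3.9414 km/s.
Transfer-orbit speed at r₂: v_a = √[μ(2/r₂ − 1/a_t)] = 2.2031 km/s.
Second burn Δv₂ = |v₂ − v_a| = 1.7383 km/s.
Δv = Δv₁ + Δv₂ = 2.7394 + 1.7383 = 4.478 km/s.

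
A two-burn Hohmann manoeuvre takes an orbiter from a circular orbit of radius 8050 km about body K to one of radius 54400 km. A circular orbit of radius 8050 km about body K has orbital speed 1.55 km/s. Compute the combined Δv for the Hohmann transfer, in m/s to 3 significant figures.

From the circular-orbit relation v² = μ/r at r = 8050 km: μ = v²r = (1.55)² × 8050 = 19340.1 km³/s².
Transfer-ellipse semi-major axis a_t = (r₁ + r₂)/2 = (8050 + 54400)/2 = 31225 km.
Circular speed at r₁: v₁ = √(μ/r₁) = √(19340.1/8050) = 1.5500 km/s.
On the transfer ellipse at r₁, v² = μ(2/r − 1/a) gives v_p = √[μ(2/r₁ − 1/a_t)] = 2.0459 km/s.
First burn Δv₁ = |v_p − v₁| = 0.4959 km/s.
Circular speed at r₂: v₂ = √(μ/r₂) = 0.59625 km/s.
Transfer-orbit speed at r₂: v_a = √[μ(2/r₂ − 1/a_t)] = 0.30274 km/s.
Second burn Δv₂ = |v₂ − v_a| = 0.2935 km/s.
Total Δv = Δv₁ + Δv₂ = 0.7894 km/s.

Δv = 789 m/s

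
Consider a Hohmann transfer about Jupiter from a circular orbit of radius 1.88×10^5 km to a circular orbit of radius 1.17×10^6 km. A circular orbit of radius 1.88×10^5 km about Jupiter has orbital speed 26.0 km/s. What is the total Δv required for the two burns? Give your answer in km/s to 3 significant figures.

From the circular-orbit relation v² = μ/r at r = 1.88×10^5 km: μ = v²r = (26.0)² × 1.88×10^5 = 1.27088×10^8 km³/s².
Semi-major axis of the transfer orbit: a_t = (1.880×10^5 + 1.170×10^6)/2 = 6.790×10^5 km.
At r₁ the circular-orbit speed is v₁ = √(μ/r₁) = 26.00 km/s.
On the transfer ellipse at r₁, v² = μ(2/r − 1/a) gives v_p = √[μ(2/r₁ − 1/a_t)] = 34.13 km/s.
First burn Δv₁ = |v_p − v₁| = 8.130 km/s.
Circular speed at r₂: v₂ = √(μ/r₂) = 10.422 km/s.
Transfer-orbit speed at r₂: v_a = √[μ(2/r₂ − 1/a_t)] = 5.4841 km/s.
Second burn Δv₂ = |v₂ − v_a| = 4.938 km/s.
Δv = Δv₁ + Δv₂ = 8.130 + 4.938 = 13.07 km/s.

Δv = 13.1 km/s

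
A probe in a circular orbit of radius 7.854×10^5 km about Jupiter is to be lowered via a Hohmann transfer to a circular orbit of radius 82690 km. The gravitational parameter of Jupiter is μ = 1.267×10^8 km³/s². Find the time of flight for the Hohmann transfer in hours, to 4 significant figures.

t = 22.17 hours

Semi-major axis of the transfer orbit: a_t = (7.854×10^5 + 82690)/2 = 4.34045×10^5 km.
Half the transfer-orbit period gives t = π√(a_t³/μ) = 79810 s.
Converting: 79810 s ÷ 3600 s/hour = 22.17 hours.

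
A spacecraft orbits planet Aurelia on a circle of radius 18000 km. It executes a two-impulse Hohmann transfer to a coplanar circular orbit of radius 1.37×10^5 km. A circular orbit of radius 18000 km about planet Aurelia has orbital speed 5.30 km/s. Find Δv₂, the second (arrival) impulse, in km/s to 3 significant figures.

Δv₂ = 0.995 km/s

From the circular-orbit relation v² = μ/r at r = 18000 km: μ = v²r = (5.30)² × 18000 = 5.05620×10^5 km³/s².
The Hohmann ellipse has a_t = (r₁ + r₂)/2 = 77500 km.
On the circular orbit at r = 1.370×10^5 km, v_c = √(μ/r) = 1.9211 km/s.
Vis-viva on the transfer ellipse at r = 1.370×10^5 km gives v_t = √[μ(2/r − 1/a_t)] = 0.92584 km/s.
Δv₂ = |v_t − v_c| = |0.92584 − 1.9211| = 0.9953 km/s.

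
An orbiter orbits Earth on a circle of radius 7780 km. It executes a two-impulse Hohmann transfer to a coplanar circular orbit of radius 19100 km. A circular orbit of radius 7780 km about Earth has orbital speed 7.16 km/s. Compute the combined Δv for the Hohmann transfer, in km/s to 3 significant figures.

Δv = 2.47 km/s

From the circular-orbit relation v² = μ/r at r = 7780 km: μ = v²r = (7.16)² × 7780 = 3.98846×10^5 km³/s².
The Hohmann ellipse has a_t = (r₁ + r₂)/2 = 13440 km.
Circular speed at r₁: v₁ = √(μ/r₁) = √(3.98846×10^5/7780) = 7.1600 km/s.
On the transfer ellipse at r₁, v² = μ(2/r − 1/a) gives v_p = √[μ(2/r₁ − 1/a_t)] = 8.5355 km/s.
First burn Δv₁ = |v_p − v₁| = 1.3755 km/s.
At r₂, v₂ = √(μ/r₂) = 4.5697 km/s.
Transfer-orbit speed at r₂: v_a = √[μ(2/r₂ − 1/a_t)] = 3.4768 km/s.
Second burn Δv₂ = |v₂ − v_a| = 1.0929 km/s.
Δv = Δv₁ + Δv₂ = 1.3755 + 1.0929 = 2.468 km/s.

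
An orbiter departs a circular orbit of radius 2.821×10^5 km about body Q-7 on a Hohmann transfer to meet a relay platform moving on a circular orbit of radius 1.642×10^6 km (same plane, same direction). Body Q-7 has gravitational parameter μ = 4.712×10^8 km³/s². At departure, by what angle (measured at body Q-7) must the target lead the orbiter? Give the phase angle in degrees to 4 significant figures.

Transfer-ellipse semi-major axis a_t = (r₁ + r₂)/2 = (2.821×10^5 + 1.642×10^6)/2 = 9.6205×10^5 km.
The half-period of the transfer ellipse is t = π√(a_t³/μ) = 1.3657×10^5 s.
Target angular speed ω₂ = √(μ/r₂³) = 1.0317×10^-5 rad/s.
Angle swept by the target during transfer: ω₂·t = 1.409 rad = 80.73°.
Arrival is 180° from departure on the ellipse, so φ = 180° − 80.73° = 99.27°.

φ = 99.27°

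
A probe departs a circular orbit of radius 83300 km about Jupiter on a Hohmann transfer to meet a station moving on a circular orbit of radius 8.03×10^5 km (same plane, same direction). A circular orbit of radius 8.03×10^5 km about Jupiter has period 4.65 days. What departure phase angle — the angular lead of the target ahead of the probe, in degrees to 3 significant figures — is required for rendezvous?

From Kepler's third law T² = 4π²r³/μ at r = 8.03×10^5 km, T = 4.65 days = 4.65 × 86400 s = 4.0176×10^5 s: μ = 4π²r³/T² = 1.26641×10^8 km³/s².
The Hohmann ellipse has a_t = (r₁ + r₂)/2 = 4.4315×10^5 km.
Transfer time t = π√(a_t³/μ) = 82354.9 s.
The target's mean motion on its circular orbit is ω₂ = √(μ/r₂³) = 1.56392×10^-5 rad/s.
Angle swept by the target during transfer: ω₂·t = 1.28796 rad = 73.79°.
Arrival is 180° from departure on the ellipse, so φ = 180° − 73.79° = 106°.

φ = 106°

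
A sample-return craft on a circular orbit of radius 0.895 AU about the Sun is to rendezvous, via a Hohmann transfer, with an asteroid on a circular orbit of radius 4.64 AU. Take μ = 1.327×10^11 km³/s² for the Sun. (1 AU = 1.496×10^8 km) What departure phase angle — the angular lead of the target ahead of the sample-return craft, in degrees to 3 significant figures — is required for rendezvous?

φ = 97.1°

In km: r₁ = 0.895 × 1.496×10^8 = 1.33892×10^8 km; r₂ = 4.64 × 1.496×10^8 = 6.94144×10^8 km.
Transfer-ellipse semi-major axis a_t = (r₁ + r₂)/2 = (1.33892×10^8 + 6.94144×10^8)/2 = 4.14018×10^8 km.
Transfer time t = π√(a_t³/μ) = 7.265×10^7 s.
Target angular speed ω₂ = √(μ/r₂³) = 1.992×10^-8 rad/s.
Angle swept by the target during transfer: ω₂·t = 1.447 rad = 82.91°.
Arrival is 180° from departure on the ellipse, so φ = 180° − 82.91° = 97.1°.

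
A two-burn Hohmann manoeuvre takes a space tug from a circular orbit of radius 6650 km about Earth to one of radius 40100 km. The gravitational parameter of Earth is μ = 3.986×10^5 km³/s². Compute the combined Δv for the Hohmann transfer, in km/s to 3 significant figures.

The Hohmann ellipse has a_t = (r₁ + r₂)/2 = 23375 km.
Circular speed at r₁: v₁ = √(μ/r₁) = √(3.986×10^5/6650) = 7.742 km/s.
On the transfer ellipse at r₁, vis-viva gives v_p = √[μ(2/r₁ − 1/a_t)] = 10.14 km/s.
First burn Δv₁ = |v_p − v₁| = 2.398 km/s.
At r₂, v₂ = √(μ/r₂) = 3.153 km/s.
Transfer-orbit speed at r₂: v_a = √[μ(2/r₂ − 1/a_t)] = 1.682 km/s.
Second burn Δv₂ = |v₂ − v_a| = 1.471 km/s.
Δv = Δv₁ + Δv₂ = 2.398 + 1.471 = 3.869 km/s.

Δv = 3.87 km/s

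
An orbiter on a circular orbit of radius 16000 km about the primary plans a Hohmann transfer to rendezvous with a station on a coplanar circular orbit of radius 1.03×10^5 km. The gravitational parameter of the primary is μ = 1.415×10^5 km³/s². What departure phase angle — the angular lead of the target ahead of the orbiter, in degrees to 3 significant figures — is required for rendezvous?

φ = 101°

The Hohmann ellipse has a_t = (r₁ + r₂)/2 = 59500 km.
Transfer time t = π√(a_t³/μ) = 1.212×10^5 s.
Target angular speed ω₂ = √(μ/r₂³) = 1.138×10^-5 rad/s.
Angle swept by the target during transfer: ω₂·t = 1.3793 rad = 79.03°.
The orbiter traverses 180° on the transfer ellipse, so the target must lead by 180° − 79.03° = 101°.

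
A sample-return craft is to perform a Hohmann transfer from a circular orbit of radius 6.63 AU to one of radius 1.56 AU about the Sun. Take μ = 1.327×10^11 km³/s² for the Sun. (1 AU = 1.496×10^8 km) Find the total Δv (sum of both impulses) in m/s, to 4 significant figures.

Δv = 10920 m/s

In km: r₁ = 6.63 × 1.496×10^8 = 9.91848×10^8 km; r₂ = 1.56 × 1.496×10^8 = 2.33376×10^8 km.
Transfer-ellipse semi-major axis a_t = (r₁ + r₂)/2 = (9.91848×10^8 + 2.33376×10^8)/2 = 6.12612×10^8 km.
Circular speed at r₁: v₁ = √(μ/r₁) = √(1.327×10^11/9.91848×10^8) = 11.567 km/s.
On the transfer ellipse at r₁, vis-viva equation gives v_a = √[μ(2/r₁ − 1/a_t)] = 7.1392 km/s.
First burn Δv₁ = |v_a − v₁| = 4.428 km/s.
At r₂, v₂ = √(μ/r₂) = 23.846 km/s.
Transfer-orbit speed at r₂: v_p = √[μ(2/r₂ − 1/a_t)] = 30.342 km/s.
Second burn Δv₂ = |v₂ − v_p| = 6.496 km/s.
Total Δv = Δv₁ + Δv₂ = 10.92 km/s.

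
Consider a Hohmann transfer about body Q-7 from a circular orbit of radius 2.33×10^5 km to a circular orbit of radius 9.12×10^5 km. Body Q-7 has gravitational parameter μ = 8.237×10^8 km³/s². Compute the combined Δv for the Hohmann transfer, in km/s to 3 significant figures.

Δv = 26.5 km/s

The Hohmann ellipse has a_t = (r₁ + r₂)/2 = 5.725×10^5 km.
At r₁ the circular-orbit speed is v₁ = √(μ/r₁) = 59.457 km/s.
On the transfer ellipse at r₁, v² = μ(2/r − 1/a) gives v_p = √[μ(2/r₁ − 1/a_t)] = 75.044 km/s.
First burn Δv₁ = |v_p − v₁| = 15.59 km/s.
At r₂, v₂ = √(μ/r₂) = 30.05 km/s.
Transfer-orbit speed at r₂: v_a = √[μ(2/r₂ − 1/a_t)] = 19.17 km/s.
Second burn Δv₂ = |v₂ − v_a| = 10.88 km/s.
Total Δv = Δv₁ + Δv₂ = 26.47 km/s.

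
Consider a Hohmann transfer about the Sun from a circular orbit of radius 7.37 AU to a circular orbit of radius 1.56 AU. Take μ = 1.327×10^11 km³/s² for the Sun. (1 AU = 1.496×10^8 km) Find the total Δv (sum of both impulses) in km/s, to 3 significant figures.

In km: r₁ = 7.37 × 1.496×10^8 = 1.102552×10^9 km; r₂ = 1.56 × 1.496×10^8 = 2.33376×10^8 km.
The Hohmann ellipse has a_t = (r₁ + r₂)/2 = 6.67964×10^8 km.
Circular speed at r₁: v₁ = √(μ/r₁) = √(1.327×10^11/1.102552×10^9) = 10.971 km/s.
Transfer-orbit speed at r₁ (vis-viva): v_a = √[μ(2/r₁ − 1/a_t)] = 6.4847 km/s.
First burn Δv₁ = |v_a − v₁| = 4.486 km/s.
Circular speed at r₂: v₂ = √(μ/r₂) = 23.85 km/s.
Transfer-orbit speed at r₂: v_p = √[μ(2/r₂ − 1/a_t)] = 30.64 km/s.
Second burn Δv₂ = |v₂ − v_p| = 6.790 km/s.
Total Δv = Δv₁ + Δv₂ = 11.28 km/s.

Δv = 11.3 km/s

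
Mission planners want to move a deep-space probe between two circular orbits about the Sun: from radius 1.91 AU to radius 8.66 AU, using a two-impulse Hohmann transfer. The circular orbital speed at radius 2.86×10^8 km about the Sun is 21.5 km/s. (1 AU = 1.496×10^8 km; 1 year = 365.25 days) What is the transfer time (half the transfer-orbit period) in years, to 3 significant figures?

t = 6.09 years

From the circular-orbit relation v² = μ/r at r = 2.86×10^8 km: μ = v²r = (21.5)² × 2.86×10^8 = 1.32204×10^11 km³/s².
In km: r₁ = 1.91 × 1.496×10^8 = 2.85736×10^8 km; r₂ = 8.66 × 1.496×10^8 = 1.295536×10^9 km.
Semi-major axis of the transfer orbit: a_t = (2.85736×10^8 + 1.295536×10^9)/2 = 7.90636×10^8 km.
Transfer time t = π√(a_t³/μ) = π√((7.90636×10^8)³ / 1.32204×10^11) = 1.921×10^8 s.
Converting: 1.921×10^8 s ÷ 3.15576×10^7 s/year (365.25 × 86400) = 6.09 years.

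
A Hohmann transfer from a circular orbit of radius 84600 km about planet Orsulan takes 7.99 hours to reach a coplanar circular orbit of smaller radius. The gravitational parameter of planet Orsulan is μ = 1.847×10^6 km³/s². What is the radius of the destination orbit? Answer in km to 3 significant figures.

r₂ = 22800 km

Transfer time t = 7.99 hours = 28764 s, and t = π√(a_t³/μ).
So a_t = (μ t²/π²)^(1/3) = (1.847×10^6 × (28764)² / π²)^(1/3) = 53698 km.
Since a_t = (r₁ + r₂)/2, r₂ = 2a_t − r₁ = 2×53698 − 84600 = 22796 km.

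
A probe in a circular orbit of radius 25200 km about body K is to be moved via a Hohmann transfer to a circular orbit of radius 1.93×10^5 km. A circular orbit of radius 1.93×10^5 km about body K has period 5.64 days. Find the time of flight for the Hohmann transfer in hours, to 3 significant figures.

From Kepler's third law T² = 4π²r³/μ at r = 1.93×10^5 km, T = 5.64 days = 5.64 × 86400 s = 4.87296×10^5 s: μ = 4π²r³/T² = 1.19521×10^6 km³/s².
Transfer-ellipse semi-major axis a_t = (r₁ + r₂)/2 = (25200 + 1.930×10^5)/2 = 1.091×10^5 km.
Half the transfer-orbit period gives t = π√(a_t³/μ) = 1.036×10^5 s.
Converting: 1.036×10^5 s ÷ 3600 s/hour = 28.8 hours.

t = 28.8 hours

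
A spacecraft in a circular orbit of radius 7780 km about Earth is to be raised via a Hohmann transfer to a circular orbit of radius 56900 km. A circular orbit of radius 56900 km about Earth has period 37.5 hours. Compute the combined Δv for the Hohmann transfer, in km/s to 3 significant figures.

Δv = 3.69 km/s

From Kepler's third law T² = 4π²r³/μ at r = 56900 km, T = 37.5 hours = 37.5 × 3600 s = 1.350×10^5 s: μ = 4π²r³/T² = 3.99052×10^5 km³/s².
Transfer-ellipse semi-major axis a_t = (r₁ + r₂)/2 = (7780 + 56900)/2 = 32340 km.
At r₁ the circular-orbit speed is v₁ = √(μ/r₁) = 7.162 km/s.
On the transfer ellipse at r₁, vis-viva gives v_p = √[μ(2/r₁ − 1/a_t)] = 9.500 km/s.
First burn Δv₁ = |v_p − v₁| = 2.338 km/s.
At r₂, v₂ = √(μ/r₂) = 2.648 km/s.
Transfer-orbit speed at r₂: v_a = √[μ(2/r₂ − 1/a_t)] = 1.299 km/s.
Second burn Δv₂ = |v₂ − v_a| = 1.349 km/s.
Total Δv = Δv₁ + Δv₂ = 3.687 km/s.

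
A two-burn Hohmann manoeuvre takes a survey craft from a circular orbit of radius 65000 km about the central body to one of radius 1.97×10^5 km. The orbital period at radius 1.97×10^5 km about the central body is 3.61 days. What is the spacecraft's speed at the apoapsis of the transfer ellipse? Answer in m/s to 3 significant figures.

From Kepler's third law T² = 4π²r³/μ at r = 1.97×10^5 km, T = 3.61 days = 3.61 × 86400 s = 3.11904×10^5 s: μ = 4π²r³/T² = 3.10253×10^6 km³/s².
The Hohmann ellipse has a_t = (r₁ + r₂)/2 = 1.310×10^5 km.
The apoapsis of the transfer ellipse is at r = 1.970×10^5 km.
Applying v² = μ(2/r − 1/a_t): v = 2.795 km/s.

v = 2800 m/s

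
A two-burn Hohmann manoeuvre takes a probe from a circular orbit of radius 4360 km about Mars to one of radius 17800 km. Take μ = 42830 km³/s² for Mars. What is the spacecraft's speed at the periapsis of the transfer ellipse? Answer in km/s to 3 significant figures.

The Hohmann ellipse has a_t = (r₁ + r₂)/2 = 11080 km.
At periapsis, r = 4360 km.
Vis-viva: v = √[μ(2/r − 1/a_t)] = √[42830 × (2/4360 − 1/11080)] = 3.973 km/s.

v = 3.97 km/s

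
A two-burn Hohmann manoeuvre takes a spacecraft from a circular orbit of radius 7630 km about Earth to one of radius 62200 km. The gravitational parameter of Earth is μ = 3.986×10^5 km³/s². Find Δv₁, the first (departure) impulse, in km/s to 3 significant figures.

Transfer-ellipse semi-major axis a_t = (r₁ + r₂)/2 = (7630 + 62200)/2 = 34915 km.
Circular speed at r = 7630 km: v_c = √(μ/r) = 7.228 km/s.
Vis-viva on the transfer ellipse at r = 7630 km gives v_t = √[μ(2/r − 1/a_t)] = 9.647 km/s.
Δv₁ = |v_t − v_c| = |9.647 − 7.228| = 2.419 km/s.

Δv₁ = 2.42 km/s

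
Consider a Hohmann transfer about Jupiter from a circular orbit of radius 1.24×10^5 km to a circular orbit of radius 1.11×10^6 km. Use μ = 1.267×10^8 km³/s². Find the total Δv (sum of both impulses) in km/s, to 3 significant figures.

The Hohmann ellipse has a_t = (r₁ + r₂)/2 = 6.170×10^5 km.
Circular speed at r₁: v₁ = √(μ/r₁) = √(1.267×10^8/1.240×10^5) = 31.965 km/s.
Transfer-orbit speed at r₁ (vis-viva equation): v_p = √[μ(2/r₁ − 1/a_t)] = 42.874 km/s.
First burn Δv₁ = |v_p − v₁| = 10.91 km/s.
Circular speed at r₂: v₂ = √(μ/r₂) = 10.684 km/s.
Transfer-orbit speed at r₂: v_a = √[μ(2/r₂ − 1/a_t)] = 4.7896 km/s.
Second burn Δv₂ = |v₂ − v_a| = 5.894 km/s.
Δv = Δv₁ + Δv₂ = 10.91 + 5.894 = 16.80 km/s.

Δv = 16.8 km/s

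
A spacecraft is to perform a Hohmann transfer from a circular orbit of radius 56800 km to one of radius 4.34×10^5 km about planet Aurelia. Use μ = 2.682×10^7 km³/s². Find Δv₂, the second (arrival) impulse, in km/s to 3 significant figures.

Semi-major axis of the transfer orbit: a_t = (56800 + 4.340×10^5)/2 = 2.454×10^5 km.
On the circular orbit at r = 4.340×10^5 km, v_c = √(μ/r) = 7.861 km/s.
Transfer-orbit speed at the same r (vis-viva, a = a_t): v_t = √[μ(2/r − 1/a_t)] = 3.782 km/s.
Δv₂ = |v_t − v_c| = |3.782 − 7.861| = 4.079 km/s.

Δv₂ = 4.08 km/s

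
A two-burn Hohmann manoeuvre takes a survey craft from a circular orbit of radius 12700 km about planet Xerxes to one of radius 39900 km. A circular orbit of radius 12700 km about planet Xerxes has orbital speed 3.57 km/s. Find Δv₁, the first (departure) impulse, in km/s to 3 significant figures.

Δv₁ = 0.827 km/s

From the circular-orbit relation v² = μ/r at r = 12700 km: μ = v²r = (3.57)² × 12700 = 1.61860×10^5 km³/s².
The Hohmann ellipse has a_t = (r₁ + r₂)/2 = 26300 km.
Circular speed at r = 12700 km: v_c = √(μ/r) = 3.5700 km/s.
Transfer-orbit speed at the same r (vis-viva, a = a_t): v_t = √[μ(2/r − 1/a_t)] = 4.3972 km/s.
Δv₁ = |v_t − v_c| = |4.3972 − 3.5700| = 0.8272 km/s.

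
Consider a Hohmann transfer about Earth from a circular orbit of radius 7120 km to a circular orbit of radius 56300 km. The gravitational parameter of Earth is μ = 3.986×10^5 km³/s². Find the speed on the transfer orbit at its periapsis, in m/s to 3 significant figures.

v = 9970 m/s

Transfer-ellipse semi-major axis a_t = (r₁ + r₂)/2 = (7120 + 56300)/2 = 31710 km.
At periapsis, r = 7120 km.
Vis-viva: v = √[μ(2/r − 1/a_t)] = √[3.986×10^5 × (2/7120 − 1/31710)] = 9.970 km/s.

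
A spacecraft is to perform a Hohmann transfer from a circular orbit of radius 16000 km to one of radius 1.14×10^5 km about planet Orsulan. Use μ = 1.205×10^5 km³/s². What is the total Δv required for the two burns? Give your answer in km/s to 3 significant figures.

Transfer-ellipse semi-major axis a_t = (r₁ + r₂)/2 = (16000 + 1.140×10^5)/2 = 65000 km.
At r₁ the circular-orbit speed is v₁ = √(μ/r₁) = 2.7443 km/s.
Transfer-orbit speed at r₁ (vis-viva): v_p = √[μ(2/r₁ − 1/a_t)] = 3.6344 km/s.
First burn Δv₁ = |v_p − v₁| = 0.8901 km/s.
Circular speed at r₂: v₂ = √(μ/r₂) = 1.0281 km/s.
Transfer-orbit speed at r₂: v_a = √[μ(2/r₂ − 1/a_t)] = 0.51009 km/s.
Second burn Δv₂ = |v₂ − v_a| = 0.5180 km/s.
Total Δv = Δv₁ + Δv₂ = 1.408 km/s.

Δv = 1.41 km/s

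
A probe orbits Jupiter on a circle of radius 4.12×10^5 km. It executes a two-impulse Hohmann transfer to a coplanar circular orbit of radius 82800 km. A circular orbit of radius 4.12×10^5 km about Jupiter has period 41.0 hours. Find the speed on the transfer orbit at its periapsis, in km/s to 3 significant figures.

v = 50.5 km/s

From Kepler's third law T² = 4π²r³/μ at r = 4.12×10^5 km, T = 41.0 hours = 41.0 × 3600 s = 1.476×10^5 s: μ = 4π²r³/T² = 1.26730×10^8 km³/s².
The Hohmann ellipse has a_t = (r₁ + r₂)/2 = 2.474×10^5 km.
At periapsis, r = 82800 km.
From the vis-viva equation, v = √[μ(2/r − 1/a_t)] = 50.49 km/s.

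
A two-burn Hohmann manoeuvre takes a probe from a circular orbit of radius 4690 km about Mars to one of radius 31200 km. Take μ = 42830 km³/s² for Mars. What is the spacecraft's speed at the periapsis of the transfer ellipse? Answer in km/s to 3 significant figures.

The Hohmann ellipse has a_t = (r₁ + r₂)/2 = 17945 km.
At periapsis, r = 4690 km.
Applying v² = μ(2/r − 1/a_t): v = 3.985 km/s.

v = 3.98 km/s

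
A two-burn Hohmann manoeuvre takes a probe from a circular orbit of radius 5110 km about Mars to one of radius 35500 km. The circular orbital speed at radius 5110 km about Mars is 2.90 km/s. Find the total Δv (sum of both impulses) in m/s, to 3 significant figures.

From the circular-orbit relation v² = μ/r at r = 5110 km: μ = v²r = (2.90)² × 5110 = 42975.1 km³/s².
The Hohmann ellipse has a_t = (r₁ + r₂)/2 = 20305 km.
At r₁ the circular-orbit speed is v₁ = √(μ/r₁) = 2.9000 km/s.
Transfer-orbit speed at r₁ (v² = μ(2/r − 1/a)): v_p = √[μ(2/r₁ − 1/a_t)] = 3.8345 km/s.
First burn Δv₁ = |v_p − v₁| = 0.9345 km/s.
At r₂, v₂ = √(μ/r₂) = 1.10026 km/s.
Transfer-orbit speed at r₂: v_a = √[μ(2/r₂ − 1/a_t)] = 0.551954 km/s.
Second burn Δv₂ = |v₂ − v_a| = 0.5483 km/s.
Total Δv = Δv₁ + Δv₂ = 1.483 km/s.

Δv = 1480 m/s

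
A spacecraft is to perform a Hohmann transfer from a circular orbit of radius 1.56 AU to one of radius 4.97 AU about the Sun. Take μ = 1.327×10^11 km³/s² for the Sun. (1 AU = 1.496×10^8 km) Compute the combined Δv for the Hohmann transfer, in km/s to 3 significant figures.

Δv = 9.70 km/s

In km: r₁ = 1.56 × 1.496×10^8 = 2.33376×10^8 km; r₂ = 4.97 × 1.496×10^8 = 7.43512×10^8 km.
The Hohmann ellipse has a_t = (r₁ + r₂)/2 = 4.88444×10^8 km.
Circular speed at r₁: v₁ = √(μ/r₁) = √(1.327×10^11/2.33376×10^8) = 23.84555 km/s.
Transfer-orbit speed at r₁ (vis-viva): v_p = √[μ(2/r₁ − 1/a_t)] = 29.42009 km/s.
First burn Δv₁ = |v_p − v₁| = 5.575 km/s.
Circular speed at r₂: v₂ = √(μ/r₂) = 13.3595 km/s.
Transfer-orbit speed at r₂: v_a = √[μ(2/r₂ − 1/a_t)] = 9.23447 km/s.
Second burn Δv₂ = |v₂ − v_a| = 4.125 km/s.
Total Δv = Δv₁ + Δv₂ = 9.700 km/s.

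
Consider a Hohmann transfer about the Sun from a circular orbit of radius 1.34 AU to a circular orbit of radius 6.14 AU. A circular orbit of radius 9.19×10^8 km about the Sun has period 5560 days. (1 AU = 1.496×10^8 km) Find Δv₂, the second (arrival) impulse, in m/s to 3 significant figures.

From Kepler's third law T² = 4π²r³/μ at r = 9.19×10^8 km, T = 5560 days = 5560 × 86400 s = 4.80384×10^8 s: μ = 4π²r³/T² = 1.32779×10^11 km³/s².
In km: r₁ = 1.34 × 1.496×10^8 = 2.00464×10^8 km; r₂ = 6.14 × 1.496×10^8 = 9.18544×10^8 km.
Transfer-ellipse semi-major axis a_t = (r₁ + r₂)/2 = (2.00464×10^8 + 9.18544×10^8)/2 = 5.59504×10^8 km.
Circular speed at r = 9.18544×10^8 km: v_c = √(μ/r) = 12.023 km/s.
Transfer-orbit speed at the same r (vis-viva, a = a_t): v_t = √[μ(2/r − 1/a_t)] = 7.1967 km/s.
Δv₂ = |v_t − v_c| = |7.1967 − 12.023| = 4.826 km/s.

Δv₂ = 4830 m/s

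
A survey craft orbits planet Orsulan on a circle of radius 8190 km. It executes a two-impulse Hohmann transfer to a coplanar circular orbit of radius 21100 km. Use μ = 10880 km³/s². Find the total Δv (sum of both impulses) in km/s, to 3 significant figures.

Semi-major axis of the transfer orbit: a_t = (8190 + 21100)/2 = 14645 km.
Circular speed at r₁: v₁ = √(μ/r₁) = √(10880/8190) = 1.1526 km/s.
On the transfer ellipse at r₁, vis-viva gives v_p = √[μ(2/r₁ − 1/a_t)] = 1.3835 km/s.
First burn Δv₁ = |v_p − v₁| = 0.2309 km/s.
At r₂, v₂ = √(μ/r₂) = 0.7181 km/s.
Transfer-orbit speed at r₂: v_a = √[μ(2/r₂ − 1/a_t)] = 0.5370 km/s.
Second burn Δv₂ = |v₂ − v_a| = 0.1811 km/s.
Δv = Δv₁ + Δv₂ = 0.2309 + 0.1811 = 0.4120 km/s.

Δv = 0.412 km/s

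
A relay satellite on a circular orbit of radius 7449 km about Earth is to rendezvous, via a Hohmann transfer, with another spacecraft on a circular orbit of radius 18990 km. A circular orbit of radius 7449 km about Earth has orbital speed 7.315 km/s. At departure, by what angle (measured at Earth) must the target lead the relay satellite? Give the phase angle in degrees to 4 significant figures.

φ = 75.45°

From the circular-orbit relation v² = μ/r at r = 7449 km: μ = v²r = (7.315)² × 7449 = 3.98590×10^5 km³/s².
Transfer-ellipse semi-major axis a_t = (r₁ + r₂)/2 = (7449 + 18990)/2 = 13219.5 km.
Transfer time t = π√(a_t³/μ) = 7563.26 s.
The target's mean motion on its circular orbit is ω₂ = √(μ/r₂³) = 2.41255×10^-4 rad/s.
Angle swept by the target during transfer: ω₂·t = 1.8247 rad = 104.55°.
Arrival is 180° from departure on the ellipse, so φ = 180° − 104.55° = 75.45°.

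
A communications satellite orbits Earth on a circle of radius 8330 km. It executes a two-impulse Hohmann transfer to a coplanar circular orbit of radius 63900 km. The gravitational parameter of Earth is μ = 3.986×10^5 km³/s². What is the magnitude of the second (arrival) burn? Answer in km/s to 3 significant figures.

Δv₂ = 1.30 km/s

Transfer-ellipse semi-major axis a_t = (r₁ + r₂)/2 = (8330 + 63900)/2 = 36115 km.
Circular speed at r = 63900 km: v_c = √(μ/r) = 2.4976 km/s.
Vis-viva on the transfer ellipse at r = 63900 km gives v_t = √[μ(2/r − 1/a_t)] = 1.1995 km/s.
Δv₂ = |v_t − v_c| = |1.1995 − 2.4976| = 1.298 km/s.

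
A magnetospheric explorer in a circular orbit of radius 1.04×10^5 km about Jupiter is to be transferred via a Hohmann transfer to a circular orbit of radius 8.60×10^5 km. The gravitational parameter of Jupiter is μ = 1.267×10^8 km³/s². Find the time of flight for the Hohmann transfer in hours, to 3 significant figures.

t = 25.9 hours

Transfer-ellipse semi-major axis a_t = (r₁ + r₂)/2 = (1.040×10^5 + 8.600×10^5)/2 = 4.820×10^5 km.
Transfer time t = π√(a_t³/μ) = π√((4.820×10^5)³ / 1.267×10^8) = 93400 s.
Converting: 93400 s ÷ 3600 s/hour = 25.9 hours.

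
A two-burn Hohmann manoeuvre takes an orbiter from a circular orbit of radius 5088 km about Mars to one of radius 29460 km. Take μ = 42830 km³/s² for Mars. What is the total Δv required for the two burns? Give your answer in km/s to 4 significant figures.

Δv = 1.439 km/s

The Hohmann ellipse has a_t = (r₁ + r₂)/2 = 17274 km.
At r₁ the circular-orbit speed is v₁ = √(μ/r₁) = 2.9014 km/s.
On the transfer ellipse at r₁, vis-viva gives v_p = √[μ(2/r₁ − 1/a_t)] = 3.7890 km/s.
First burn Δv₁ = |v_p − v₁| = 0.8876 km/s.
Circular speed at r₂: v₂ = √(μ/r₂) = 1.2058 km/s.
Transfer-orbit speed at r₂: v_a = √[μ(2/r₂ − 1/a_t)] = 0.65439 km/s.
Second burn Δv₂ = |v₂ − v_a| = 0.5514 km/s.
Δv = Δv₁ + Δv₂ = 0.8876 + 0.5514 = 1.439 km/s.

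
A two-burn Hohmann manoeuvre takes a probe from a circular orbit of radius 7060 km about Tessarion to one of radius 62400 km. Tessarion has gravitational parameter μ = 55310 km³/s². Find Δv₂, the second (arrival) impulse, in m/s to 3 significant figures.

Transfer-ellipse semi-major axis a_t = (r₁ + r₂)/2 = (7060 + 62400)/2 = 34730 km.
On the circular orbit at r = 62400 km, v_c = √(μ/r) = 0.9415 km/s.
Transfer-orbit speed at the same r (vis-viva, a = a_t): v_t = √[μ(2/r − 1/a_t)] = 0.4245 km/s.
Δv₂ = |v_t − v_c| = |0.4245 − 0.9415| = 0.5170 km/s.

Δv₂ = 517 m/s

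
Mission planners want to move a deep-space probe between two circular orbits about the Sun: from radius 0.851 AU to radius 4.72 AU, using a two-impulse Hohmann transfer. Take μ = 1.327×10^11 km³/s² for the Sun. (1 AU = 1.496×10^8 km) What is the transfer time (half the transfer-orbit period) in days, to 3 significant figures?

t = 849 days

In km: r₁ = 0.851 × 1.496×10^8 = 1.273096×10^8 km; r₂ = 4.72 × 1.496×10^8 = 7.06112×10^8 km.
The Hohmann ellipse has a_t = (r₁ + r₂)/2 = 4.167108×10^8 km.
Transfer time t = π√(a_t³/μ) = π√((4.167108×10^8)³ / 1.327×10^11) = 7.336×10^7 s.
Converting: 7.336×10^7 s ÷ 86400 s/day = 849 days.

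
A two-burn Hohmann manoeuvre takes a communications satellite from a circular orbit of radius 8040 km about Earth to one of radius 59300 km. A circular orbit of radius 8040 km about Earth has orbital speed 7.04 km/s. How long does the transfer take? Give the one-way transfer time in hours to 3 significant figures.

t = 8.54 hours

From the circular-orbit relation v² = μ/r at r = 8040 km: μ = v²r = (7.04)² × 8040 = 3.98475×10^5 km³/s².
The Hohmann ellipse has a_t = (r₁ + r₂)/2 = 33670 km.
Transfer time t = π√(a_t³/μ) = π√((33670)³ / 3.98475×10^5) = 30750 s.
Converting: 30750 s ÷ 3600 s/hour = 8.54 hours.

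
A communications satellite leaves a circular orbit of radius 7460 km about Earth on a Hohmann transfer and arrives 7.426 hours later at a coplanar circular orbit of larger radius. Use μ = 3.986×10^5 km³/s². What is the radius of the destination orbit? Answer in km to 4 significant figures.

Transfer time t = 7.426 hours = 26733.6 s, and t = π√(a_t³/μ).
So a_t = (μ t²/π²)^(1/3) = (3.986×10^5 × (26733.6)² / π²)^(1/3) = 30675 km.
Since a_t = (r₁ + r₂)/2, r₂ = 2a_t − r₁ = 2×30675 − 7460 = 53890 km.

r₂ = 53890 km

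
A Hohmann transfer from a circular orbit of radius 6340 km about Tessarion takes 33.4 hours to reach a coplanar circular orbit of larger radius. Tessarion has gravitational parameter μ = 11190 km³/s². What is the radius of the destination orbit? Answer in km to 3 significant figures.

Transfer time t = 33.4 hours = 1.2024×10^5 s, and t = π√(a_t³/μ).
So a_t = (μ t²/π²)^(1/3) = (11190 × (1.2024×10^5)² / π²)^(1/3) = 25402 km.
Since a_t = (r₁ + r₂)/2, r₂ = 2a_t − r₁ = 2×25402 − 6340 = 44464 km.

r₂ = 44500 km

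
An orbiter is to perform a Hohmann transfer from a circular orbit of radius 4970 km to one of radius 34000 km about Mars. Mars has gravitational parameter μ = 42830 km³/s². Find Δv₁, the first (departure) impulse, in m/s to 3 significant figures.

Δv₁ = 942 m/s

Transfer-ellipse semi-major axis a_t = (r₁ + r₂)/2 = (4970 + 34000)/2 = 19485 km.
Circular speed at r = 4970 km: v_c = √(μ/r) = 2.9356 km/s.
Transfer-orbit speed at the same r (vis-viva, a = a_t): v_t = √[μ(2/r − 1/a_t)] = 3.8778 km/s.
Δv₁ = |v_t − v_c| = |3.8778 − 2.9356| = 0.9422 km/s.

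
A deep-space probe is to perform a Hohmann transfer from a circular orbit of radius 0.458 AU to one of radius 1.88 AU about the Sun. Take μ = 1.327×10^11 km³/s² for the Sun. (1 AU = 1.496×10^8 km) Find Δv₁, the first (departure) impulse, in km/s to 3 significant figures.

Δv₁ = 11.8 km/s

In km: r₁ = 0.458 × 1.496×10^8 = 6.85168×10^7 km; r₂ = 1.88 × 1.496×10^8 = 2.81248×10^8 km.
The Hohmann ellipse has a_t = (r₁ + r₂)/2 = 1.748824×10^8 km.
Circular speed at r = 6.85168×10^7 km: v_c = √(μ/r) = 44.01 km/s.
Vis-viva on the transfer ellipse at r = 6.85168×10^7 km gives v_t = √[μ(2/r − 1/a_t)] = 55.81 km/s.
Δv₁ = |v_t − v_c| = |55.81 − 44.01| = 11.80 km/s.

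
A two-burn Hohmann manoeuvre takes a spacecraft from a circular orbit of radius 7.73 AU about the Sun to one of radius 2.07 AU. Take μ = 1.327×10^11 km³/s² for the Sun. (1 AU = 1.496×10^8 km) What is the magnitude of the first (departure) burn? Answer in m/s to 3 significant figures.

Δv₁ = 3750 m/s

In km: r₁ = 7.73 × 1.496×10^8 = 1.156408×10^9 km; r₂ = 2.07 × 1.496×10^8 = 3.09672×10^8 km.
Semi-major axis of the transfer orbit: a_t = (1.156408×10^9 + 3.09672×10^8)/2 = 7.3304×10^8 km.
On the circular orbit at r = 1.156408×10^9 km, v_c = √(μ/r) = 10.7122 km/s.
Vis-viva on the transfer ellipse at r = 1.156408×10^9 km gives v_t = √[μ(2/r − 1/a_t)] = 6.96253 km/s.
Δv₁ = |v_t − v_c| = |6.96253 − 10.7122| = 3.750 km/s.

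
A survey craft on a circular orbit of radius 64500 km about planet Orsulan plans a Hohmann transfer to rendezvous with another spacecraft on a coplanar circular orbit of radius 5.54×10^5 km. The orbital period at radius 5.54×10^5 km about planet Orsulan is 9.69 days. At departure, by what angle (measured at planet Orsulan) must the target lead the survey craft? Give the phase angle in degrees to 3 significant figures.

φ = 105°

From Kepler's third law T² = 4π²r³/μ at r = 5.54×10^5 km, T = 9.69 days = 9.69 × 86400 s = 8.37216×10^5 s: μ = 4π²r³/T² = 9.57666×10^6 km³/s².
Semi-major axis of the transfer orbit: a_t = (64500 + 5.540×10^5)/2 = 3.0925×10^5 km.
The half-period of the transfer ellipse is t = π√(a_t³/μ) = 1.74585×10^5 s.
The target's mean motion on its circular orbit is ω₂ = √(μ/r₂³) = 7.50486×10^-6 rad/s.
Angle swept by the target during transfer: ω₂·t = 1.3102 rad = 75.07°.
The survey craft traverses 180° on the transfer ellipse, so the target must lead by 180° − 75.07° = 105°.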